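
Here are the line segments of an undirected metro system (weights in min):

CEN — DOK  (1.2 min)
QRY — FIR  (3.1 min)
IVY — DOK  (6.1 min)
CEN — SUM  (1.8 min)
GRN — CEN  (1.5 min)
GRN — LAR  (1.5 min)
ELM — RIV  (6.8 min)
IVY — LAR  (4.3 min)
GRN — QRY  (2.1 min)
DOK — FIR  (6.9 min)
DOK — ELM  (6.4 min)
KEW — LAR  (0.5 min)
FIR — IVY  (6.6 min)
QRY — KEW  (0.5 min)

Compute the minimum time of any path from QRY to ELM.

Candidate routes:
QRY → KEW → LAR → GRN → CEN → DOK → ELM: 0.5+0.5+1.5+1.5+1.2+6.4 = 11.6
QRY → GRN → CEN → DOK → ELM: 2.1+1.5+1.2+6.4 = 11.2
Cheapest is QRY → GRN → CEN → DOK → ELM at 11.2 min.

11.2 min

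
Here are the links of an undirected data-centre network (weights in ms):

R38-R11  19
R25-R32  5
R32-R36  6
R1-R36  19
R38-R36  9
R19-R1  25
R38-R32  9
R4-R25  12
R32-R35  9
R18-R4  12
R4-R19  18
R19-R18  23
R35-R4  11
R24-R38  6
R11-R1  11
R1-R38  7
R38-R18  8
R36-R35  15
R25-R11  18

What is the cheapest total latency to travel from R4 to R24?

Candidate routes:
R4 - R18 - R38 - R24: 12+8+6 = 26
R4 - R25 - R32 - R38 - R24: 12+5+9+6 = 32
Cheapest is R4 - R18 - R38 - R24 at 26 ms.

26 ms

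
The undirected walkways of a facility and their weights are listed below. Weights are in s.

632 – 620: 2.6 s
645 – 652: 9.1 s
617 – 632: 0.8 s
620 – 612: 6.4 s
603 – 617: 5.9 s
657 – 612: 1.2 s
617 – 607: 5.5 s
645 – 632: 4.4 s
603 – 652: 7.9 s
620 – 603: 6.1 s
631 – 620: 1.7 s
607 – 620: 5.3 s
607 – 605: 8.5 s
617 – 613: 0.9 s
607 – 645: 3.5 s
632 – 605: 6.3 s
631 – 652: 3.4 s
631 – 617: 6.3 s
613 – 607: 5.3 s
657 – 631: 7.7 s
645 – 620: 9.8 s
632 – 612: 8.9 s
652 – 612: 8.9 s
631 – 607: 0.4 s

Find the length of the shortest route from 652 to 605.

12.3 s

Enumerating some paths:
652–631–607–605: 3.4+0.4+8.5 = 12.3
652–631–607–617–632–605: 3.4+0.4+5.5+0.8+6.3 = 16.4
652–631–620–632–605: 3.4+1.7+2.6+6.3 = 14
Cheapest is 652–631–607–605 at 12.3 s.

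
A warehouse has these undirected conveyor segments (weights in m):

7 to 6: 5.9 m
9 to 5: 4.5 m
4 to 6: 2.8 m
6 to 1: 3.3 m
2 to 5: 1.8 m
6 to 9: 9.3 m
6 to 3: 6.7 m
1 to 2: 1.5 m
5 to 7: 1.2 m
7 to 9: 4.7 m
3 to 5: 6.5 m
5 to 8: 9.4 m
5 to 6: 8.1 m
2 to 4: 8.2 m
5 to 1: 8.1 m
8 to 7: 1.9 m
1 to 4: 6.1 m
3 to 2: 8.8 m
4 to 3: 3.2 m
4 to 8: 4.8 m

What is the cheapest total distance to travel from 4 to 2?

Settle nodes by increasing distance from 4:
4: 0
6: 2.8  (via 4)
3: 3.2  (via 4)
8: 4.8  (via 4)
1: 6.1  (via 4)
7: 6.7  (via 8)
2: 7.6  (via 1)
Shortest route: 4 → 1 → 2 = 7.6 m.

7.6 m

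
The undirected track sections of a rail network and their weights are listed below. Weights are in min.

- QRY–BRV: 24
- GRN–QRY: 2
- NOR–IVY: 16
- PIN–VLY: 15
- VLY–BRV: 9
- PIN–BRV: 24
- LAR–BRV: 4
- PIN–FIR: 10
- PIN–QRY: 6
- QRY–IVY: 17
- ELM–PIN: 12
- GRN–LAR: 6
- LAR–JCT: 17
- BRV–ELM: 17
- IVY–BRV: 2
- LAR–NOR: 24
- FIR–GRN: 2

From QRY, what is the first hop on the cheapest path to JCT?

Enumerating some paths:
QRY → IVY → BRV → LAR → JCT: 17+2+4+17 = 40
QRY → GRN → LAR → JCT: 2+6+17 = 25
Cheapest is QRY → GRN → LAR → JCT at 25 min.
So from QRY the first move is to GRN.

GRN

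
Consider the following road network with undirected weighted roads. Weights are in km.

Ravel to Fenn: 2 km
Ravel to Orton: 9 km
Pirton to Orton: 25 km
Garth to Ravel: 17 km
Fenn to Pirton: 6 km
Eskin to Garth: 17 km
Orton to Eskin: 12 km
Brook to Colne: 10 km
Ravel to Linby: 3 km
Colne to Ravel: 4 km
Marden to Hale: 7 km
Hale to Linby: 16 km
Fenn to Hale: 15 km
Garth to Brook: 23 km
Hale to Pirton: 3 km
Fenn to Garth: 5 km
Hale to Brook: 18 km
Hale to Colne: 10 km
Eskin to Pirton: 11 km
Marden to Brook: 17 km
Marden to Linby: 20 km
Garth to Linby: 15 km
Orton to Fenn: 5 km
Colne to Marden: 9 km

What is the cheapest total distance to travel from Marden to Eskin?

21 km

Candidate routes:
Marden - Colne - Ravel - Fenn - Pirton - Eskin: 9+4+2+6+11 = 32
Marden - Hale - Pirton - Eskin: 7+3+11 = 21
The minimum is 21 km via Marden - Hale - Pirton - Eskin.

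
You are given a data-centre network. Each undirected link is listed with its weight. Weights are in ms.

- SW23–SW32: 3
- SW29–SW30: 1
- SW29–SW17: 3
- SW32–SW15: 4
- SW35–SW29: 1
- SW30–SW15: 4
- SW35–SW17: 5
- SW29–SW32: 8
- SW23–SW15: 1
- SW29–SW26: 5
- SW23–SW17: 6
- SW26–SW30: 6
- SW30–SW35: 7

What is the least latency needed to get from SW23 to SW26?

Compare a few routes:
SW23–SW17–SW29–SW30–SW26: 6+3+1+6 = 16
SW23–SW32–SW29–SW26: 3+8+5 = 16
SW23–SW17–SW29–SW26: 6+3+5 = 14
SW23–SW15–SW30–SW26: 1+4+6 = 11
Cheapest is SW23–SW15–SW30–SW26 at 11 ms.

11 ms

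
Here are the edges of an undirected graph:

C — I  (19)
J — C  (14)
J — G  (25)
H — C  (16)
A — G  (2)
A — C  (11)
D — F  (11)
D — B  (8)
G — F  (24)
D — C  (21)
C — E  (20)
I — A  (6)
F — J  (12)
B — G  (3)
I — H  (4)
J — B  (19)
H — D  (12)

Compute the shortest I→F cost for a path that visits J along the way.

Shortest I→J: I → A → G → B → J = 30
Best J to F: J → F costing 12
Total via J: 30 + 12 = 42.

42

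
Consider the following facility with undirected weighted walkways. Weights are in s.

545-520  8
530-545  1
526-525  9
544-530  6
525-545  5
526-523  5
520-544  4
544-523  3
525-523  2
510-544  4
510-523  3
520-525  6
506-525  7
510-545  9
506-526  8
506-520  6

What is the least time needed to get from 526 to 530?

Settle nodes by increasing distance from 526:
526: 0
523: 5  (via 526)
525: 7  (via 523)
544: 8  (via 523)
510: 8  (via 523)
506: 8  (via 526)
545: 12  (via 525)
520: 12  (via 544)
530: 13  (via 545)
Shortest route: 526–523–525–545–530 = 13 s.

13 s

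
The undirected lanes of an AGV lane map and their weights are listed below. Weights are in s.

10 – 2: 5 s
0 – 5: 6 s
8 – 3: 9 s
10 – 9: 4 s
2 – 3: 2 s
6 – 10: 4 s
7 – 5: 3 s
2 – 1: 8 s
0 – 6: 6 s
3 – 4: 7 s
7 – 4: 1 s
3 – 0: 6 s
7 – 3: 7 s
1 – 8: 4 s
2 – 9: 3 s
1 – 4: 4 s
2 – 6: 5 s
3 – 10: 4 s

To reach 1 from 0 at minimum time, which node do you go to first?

5

Enumerating some paths:
0 - 3 - 2 - 1: 6+2+8 = 16
0 - 5 - 7 - 4 - 1: 6+3+1+4 = 14
0 - 3 - 4 - 1: 6+7+4 = 17
The minimum is 14 s via 0 - 5 - 7 - 4 - 1.
So from 0 the first move is to 5.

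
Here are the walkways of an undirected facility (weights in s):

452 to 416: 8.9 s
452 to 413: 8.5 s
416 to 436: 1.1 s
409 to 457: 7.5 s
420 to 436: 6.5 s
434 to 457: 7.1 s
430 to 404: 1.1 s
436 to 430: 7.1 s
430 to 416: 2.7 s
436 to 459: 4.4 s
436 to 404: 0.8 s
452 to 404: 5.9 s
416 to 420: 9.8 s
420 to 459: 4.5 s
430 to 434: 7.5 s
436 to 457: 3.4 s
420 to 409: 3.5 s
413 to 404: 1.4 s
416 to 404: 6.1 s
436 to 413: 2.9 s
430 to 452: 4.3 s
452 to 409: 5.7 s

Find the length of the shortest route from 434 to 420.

15.9 s

Shortest distances from 434:
434: 0
457: 7.1  (via 434)
430: 7.5  (via 434)
404: 8.6  (via 430)
436: 9.4  (via 404)
413: 10  (via 404)
416: 10.2  (via 430)
452: 11.8  (via 430)
459: 13.8  (via 436)
409: 14.6  (via 457)
420: 15.9  (via 436)
Shortest route: 434 → 430 → 404 → 436 → 420 = 15.9 s.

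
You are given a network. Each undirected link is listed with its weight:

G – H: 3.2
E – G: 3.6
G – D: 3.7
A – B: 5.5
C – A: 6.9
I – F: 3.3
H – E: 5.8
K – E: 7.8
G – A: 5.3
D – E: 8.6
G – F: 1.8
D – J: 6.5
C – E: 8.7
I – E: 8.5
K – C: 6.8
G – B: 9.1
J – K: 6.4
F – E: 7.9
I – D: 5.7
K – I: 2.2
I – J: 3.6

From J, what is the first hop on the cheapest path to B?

I

Compare a few routes:
J–D–G–A–B: 6.5+3.7+5.3+5.5 = 21
J–D–G–B: 6.5+3.7+9.1 = 19.3
J–I–F–G–B: 3.6+3.3+1.8+9.1 = 17.8
J–I–F–G–A–B: 3.6+3.3+1.8+5.3+5.5 = 19.5
The minimum is 17.8 via J–I–F–G–B.
So from J the first move is to I.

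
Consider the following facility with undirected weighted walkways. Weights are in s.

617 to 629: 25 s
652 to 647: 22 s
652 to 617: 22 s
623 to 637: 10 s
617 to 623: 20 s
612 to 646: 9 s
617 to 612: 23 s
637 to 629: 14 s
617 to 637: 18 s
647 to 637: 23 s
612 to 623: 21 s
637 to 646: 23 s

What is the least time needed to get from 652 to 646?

Candidate routes:
652–617–637–646: 22+18+23 = 63
652–617–612–646: 22+23+9 = 54
The minimum is 54 s via 652–617–612–646.

54 s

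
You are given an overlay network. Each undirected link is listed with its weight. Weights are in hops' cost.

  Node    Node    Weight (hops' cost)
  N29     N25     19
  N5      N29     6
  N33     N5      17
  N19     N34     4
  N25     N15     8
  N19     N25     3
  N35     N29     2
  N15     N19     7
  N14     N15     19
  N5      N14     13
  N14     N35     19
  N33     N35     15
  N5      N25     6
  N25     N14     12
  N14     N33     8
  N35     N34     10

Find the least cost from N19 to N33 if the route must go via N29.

Shortest N19→N29: N19–N25–N5–N29 = 15
Best N29 to N33: N29–N35–N33 costing 17
Total via N29: 15 + 17 = 32 hops' cost.

32 hops' cost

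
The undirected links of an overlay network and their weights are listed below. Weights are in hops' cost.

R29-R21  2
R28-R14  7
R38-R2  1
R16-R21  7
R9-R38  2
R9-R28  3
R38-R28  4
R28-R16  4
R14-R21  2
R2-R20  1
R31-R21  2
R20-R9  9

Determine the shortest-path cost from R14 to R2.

Compare a few routes:
R14 → R28 → R9 → R38 → R2: 7+3+2+1 = 13
R14 → R21 → R16 → R28 → R38 → R2: 2+7+4+4+1 = 18
R14 → R28 → R38 → R2: 7+4+1 = 12
Cheapest is R14 → R28 → R38 → R2 at 12 hops' cost.

12 hops' cost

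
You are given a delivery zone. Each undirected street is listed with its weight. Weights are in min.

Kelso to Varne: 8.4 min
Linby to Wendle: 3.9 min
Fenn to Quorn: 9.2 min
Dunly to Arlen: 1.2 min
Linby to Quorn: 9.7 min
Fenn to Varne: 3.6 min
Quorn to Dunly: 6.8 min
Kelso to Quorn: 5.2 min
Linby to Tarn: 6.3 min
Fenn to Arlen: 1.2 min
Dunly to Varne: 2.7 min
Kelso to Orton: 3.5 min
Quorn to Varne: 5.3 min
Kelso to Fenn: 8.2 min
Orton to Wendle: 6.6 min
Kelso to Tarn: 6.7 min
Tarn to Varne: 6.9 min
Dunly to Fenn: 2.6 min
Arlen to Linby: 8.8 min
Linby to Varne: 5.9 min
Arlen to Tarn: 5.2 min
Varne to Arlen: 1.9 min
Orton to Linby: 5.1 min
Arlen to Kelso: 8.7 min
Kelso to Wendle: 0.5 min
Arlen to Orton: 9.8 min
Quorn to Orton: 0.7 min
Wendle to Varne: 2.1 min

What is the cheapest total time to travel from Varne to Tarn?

Shortest distances from Varne:
Varne: 0
Arlen: 1.9  (via Varne)
Wendle: 2.1  (via Varne)
Kelso: 2.6  (via Wendle)
Dunly: 2.7  (via Varne)
Fenn: 3.1  (via Arlen)
Quorn: 5.3  (via Varne)
Linby: 5.9  (via Varne)
Orton: 6  (via Quorn)
Tarn: 6.9  (via Varne)
Shortest route: Varne → Tarn = 6.9 min.

6.9 min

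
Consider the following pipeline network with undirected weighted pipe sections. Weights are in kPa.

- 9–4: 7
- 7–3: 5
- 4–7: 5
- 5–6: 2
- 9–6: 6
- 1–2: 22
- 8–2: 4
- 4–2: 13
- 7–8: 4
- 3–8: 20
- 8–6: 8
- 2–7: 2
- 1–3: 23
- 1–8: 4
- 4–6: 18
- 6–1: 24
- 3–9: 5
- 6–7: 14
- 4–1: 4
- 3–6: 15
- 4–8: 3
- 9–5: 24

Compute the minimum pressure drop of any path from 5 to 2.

Enumerating some paths:
5 - 6 - 8 - 7 - 2: 2+8+4+2 = 16
5 - 6 - 7 - 2: 2+14+2 = 18
5 - 6 - 8 - 4 - 7 - 2: 2+8+3+5+2 = 20
5 - 6 - 8 - 2: 2+8+4 = 14
The minimum is 14 kPa via 5 - 6 - 8 - 2.

14 kPa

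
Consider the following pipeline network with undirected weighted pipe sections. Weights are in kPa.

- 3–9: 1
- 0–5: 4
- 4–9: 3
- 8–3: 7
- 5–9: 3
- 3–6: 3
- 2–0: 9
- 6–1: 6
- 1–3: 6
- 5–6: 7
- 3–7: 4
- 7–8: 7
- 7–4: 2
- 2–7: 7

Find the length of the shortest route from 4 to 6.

7 kPa

Compare a few routes:
4 - 9 - 3 - 6: 3+1+3 = 7
4 - 9 - 5 - 6: 3+3+7 = 13
4 - 9 - 3 - 1 - 6: 3+1+6+6 = 16
4 - 7 - 3 - 6: 2+4+3 = 9
The minimum is 7 kPa via 4 - 9 - 3 - 6.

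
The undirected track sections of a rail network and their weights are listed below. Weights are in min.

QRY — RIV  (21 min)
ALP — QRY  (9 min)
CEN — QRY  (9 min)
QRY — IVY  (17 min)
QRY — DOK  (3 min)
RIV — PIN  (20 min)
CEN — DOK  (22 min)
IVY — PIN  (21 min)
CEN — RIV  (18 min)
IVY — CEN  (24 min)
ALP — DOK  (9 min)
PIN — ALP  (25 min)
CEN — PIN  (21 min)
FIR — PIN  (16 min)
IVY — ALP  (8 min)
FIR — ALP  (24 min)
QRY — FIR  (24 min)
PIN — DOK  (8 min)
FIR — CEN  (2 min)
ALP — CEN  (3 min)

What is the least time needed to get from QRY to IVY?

Shortest distances from QRY:
QRY: 0
DOK: 3  (via QRY)
ALP: 9  (via QRY)
CEN: 9  (via QRY)
PIN: 11  (via DOK)
FIR: 11  (via CEN)
IVY: 17  (via QRY)
Shortest route: QRY–IVY = 17 min.

17 min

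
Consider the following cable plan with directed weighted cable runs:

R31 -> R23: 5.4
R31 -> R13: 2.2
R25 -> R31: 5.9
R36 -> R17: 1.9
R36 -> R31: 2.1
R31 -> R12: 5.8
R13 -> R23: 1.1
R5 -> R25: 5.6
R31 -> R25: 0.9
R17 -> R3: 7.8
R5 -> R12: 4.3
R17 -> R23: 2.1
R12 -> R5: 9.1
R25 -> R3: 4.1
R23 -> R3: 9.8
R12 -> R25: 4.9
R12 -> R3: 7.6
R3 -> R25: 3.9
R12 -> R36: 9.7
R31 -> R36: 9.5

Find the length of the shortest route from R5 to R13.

Candidate routes:
R5 - R12 - R36 - R31 - R13: 4.3+9.7+2.1+2.2 = 18.3
R5 - R12 - R25 - R31 - R13: 4.3+4.9+5.9+2.2 = 17.3
R5 - R25 - R31 - R13: 5.6+5.9+2.2 = 13.7
The minimum is 13.7 via R5 - R25 - R31 - R13.

13.7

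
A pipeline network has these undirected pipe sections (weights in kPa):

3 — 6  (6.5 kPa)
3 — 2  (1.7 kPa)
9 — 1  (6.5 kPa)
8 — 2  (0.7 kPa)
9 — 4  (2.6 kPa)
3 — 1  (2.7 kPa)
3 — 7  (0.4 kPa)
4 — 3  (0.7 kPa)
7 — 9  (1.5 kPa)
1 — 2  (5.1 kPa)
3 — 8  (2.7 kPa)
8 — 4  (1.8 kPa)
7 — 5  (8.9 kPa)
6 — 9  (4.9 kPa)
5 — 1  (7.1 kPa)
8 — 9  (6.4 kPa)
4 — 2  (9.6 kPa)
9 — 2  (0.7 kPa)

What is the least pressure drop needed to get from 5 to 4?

10 kPa

Compare a few routes:
5 → 7 → 3 → 4: 8.9+0.4+0.7 = 10
5 → 7 → 9 → 4: 8.9+1.5+2.6 = 13
5 → 7 → 3 → 2 → 8 → 4: 8.9+0.4+1.7+0.7+1.8 = 13.5
5 → 1 → 3 → 4: 7.1+2.7+0.7 = 10.5
Cheapest is 5 → 7 → 3 → 4 at 10 kPa.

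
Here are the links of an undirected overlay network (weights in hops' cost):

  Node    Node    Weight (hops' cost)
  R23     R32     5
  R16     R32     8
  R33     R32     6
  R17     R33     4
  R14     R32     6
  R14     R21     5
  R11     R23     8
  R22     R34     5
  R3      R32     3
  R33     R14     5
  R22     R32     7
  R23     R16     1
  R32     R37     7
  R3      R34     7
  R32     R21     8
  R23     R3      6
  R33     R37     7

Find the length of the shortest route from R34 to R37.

Enumerating some paths:
R34 - R3 - R32 - R37: 7+3+7 = 17
R34 - R22 - R32 - R37: 5+7+7 = 19
R34 - R3 - R32 - R33 - R37: 7+3+6+7 = 23
R34 - R3 - R23 - R32 - R37: 7+6+5+7 = 25
Cheapest is R34 - R3 - R32 - R37 at 17 hops' cost.

17 hops' cost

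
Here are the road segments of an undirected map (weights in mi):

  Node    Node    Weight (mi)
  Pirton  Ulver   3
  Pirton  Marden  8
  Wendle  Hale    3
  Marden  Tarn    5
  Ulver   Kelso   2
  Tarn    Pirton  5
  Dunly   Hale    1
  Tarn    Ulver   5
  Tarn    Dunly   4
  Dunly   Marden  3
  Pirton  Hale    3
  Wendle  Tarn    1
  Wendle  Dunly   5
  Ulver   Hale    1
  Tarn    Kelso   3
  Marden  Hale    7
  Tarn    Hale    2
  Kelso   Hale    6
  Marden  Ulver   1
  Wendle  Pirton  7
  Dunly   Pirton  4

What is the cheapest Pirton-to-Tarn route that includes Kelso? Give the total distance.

8 mi

Best Pirton to Kelso: Pirton → Ulver → Kelso costing 5
Shortest Kelso→Tarn: Kelso → Tarn = 3
Total via Kelso: 5 + 3 = 8 mi.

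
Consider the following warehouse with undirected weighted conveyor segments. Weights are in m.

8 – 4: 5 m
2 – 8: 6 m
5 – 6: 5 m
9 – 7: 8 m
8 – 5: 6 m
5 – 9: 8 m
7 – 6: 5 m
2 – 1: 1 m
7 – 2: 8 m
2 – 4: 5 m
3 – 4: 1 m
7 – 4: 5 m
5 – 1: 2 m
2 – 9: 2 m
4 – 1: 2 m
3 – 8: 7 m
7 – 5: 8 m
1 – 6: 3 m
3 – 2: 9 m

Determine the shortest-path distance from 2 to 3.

Candidate routes:
2–4–3: 5+1 = 6
2–1–4–3: 1+2+1 = 4
The minimum is 4 m via 2–1–4–3.

4 m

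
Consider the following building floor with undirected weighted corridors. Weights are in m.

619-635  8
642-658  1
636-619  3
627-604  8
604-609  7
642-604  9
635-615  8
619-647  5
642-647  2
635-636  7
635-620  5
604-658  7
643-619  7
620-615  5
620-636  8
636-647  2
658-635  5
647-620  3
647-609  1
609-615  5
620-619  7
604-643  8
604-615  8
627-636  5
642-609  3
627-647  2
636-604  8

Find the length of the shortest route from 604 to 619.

11 m

Shortest distances from 604:
604: 0
609: 7  (via 604)
658: 7  (via 604)
647: 8  (via 609)
636: 8  (via 604)
627: 8  (via 604)
642: 8  (via 658)
615: 8  (via 604)
643: 8  (via 604)
619: 11  (via 636)
Shortest route: 604–636–619 = 11 m.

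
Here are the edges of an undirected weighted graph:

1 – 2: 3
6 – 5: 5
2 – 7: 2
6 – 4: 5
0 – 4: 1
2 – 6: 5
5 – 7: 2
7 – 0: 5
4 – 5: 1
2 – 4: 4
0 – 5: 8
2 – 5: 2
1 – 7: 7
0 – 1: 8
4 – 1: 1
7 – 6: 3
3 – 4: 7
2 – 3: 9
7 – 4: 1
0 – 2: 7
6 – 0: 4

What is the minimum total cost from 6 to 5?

5

Compare a few routes:
6 - 7 - 2 - 5: 3+2+2 = 7
6 - 4 - 5: 5+1 = 6
6 - 5: 5 = 5
6 - 0 - 4 - 5: 4+1+1 = 6
The minimum is 5 via 6 - 5.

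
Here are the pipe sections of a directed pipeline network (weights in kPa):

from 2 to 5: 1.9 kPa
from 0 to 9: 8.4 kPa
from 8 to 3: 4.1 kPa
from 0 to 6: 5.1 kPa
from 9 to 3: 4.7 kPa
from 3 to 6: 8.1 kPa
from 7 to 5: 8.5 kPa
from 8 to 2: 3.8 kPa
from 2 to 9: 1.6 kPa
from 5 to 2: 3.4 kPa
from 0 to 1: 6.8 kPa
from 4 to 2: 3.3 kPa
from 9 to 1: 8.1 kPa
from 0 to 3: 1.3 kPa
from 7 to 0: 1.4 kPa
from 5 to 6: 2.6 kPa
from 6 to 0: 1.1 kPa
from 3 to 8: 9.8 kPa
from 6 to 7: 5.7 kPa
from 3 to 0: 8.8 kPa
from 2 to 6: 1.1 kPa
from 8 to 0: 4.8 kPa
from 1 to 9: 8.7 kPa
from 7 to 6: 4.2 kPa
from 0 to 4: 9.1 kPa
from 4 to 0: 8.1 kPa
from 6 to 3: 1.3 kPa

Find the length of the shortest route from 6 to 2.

13.5 kPa

Enumerating some paths:
6 → 0 → 3 → 8 → 2: 1.1+1.3+9.8+3.8 = 16
6 → 0 → 4 → 2: 1.1+9.1+3.3 = 13.5
6 → 3 → 8 → 2: 1.3+9.8+3.8 = 14.9
6 → 7 → 5 → 2: 5.7+8.5+3.4 = 17.6
Cheapest is 6 → 0 → 4 → 2 at 13.5 kPa.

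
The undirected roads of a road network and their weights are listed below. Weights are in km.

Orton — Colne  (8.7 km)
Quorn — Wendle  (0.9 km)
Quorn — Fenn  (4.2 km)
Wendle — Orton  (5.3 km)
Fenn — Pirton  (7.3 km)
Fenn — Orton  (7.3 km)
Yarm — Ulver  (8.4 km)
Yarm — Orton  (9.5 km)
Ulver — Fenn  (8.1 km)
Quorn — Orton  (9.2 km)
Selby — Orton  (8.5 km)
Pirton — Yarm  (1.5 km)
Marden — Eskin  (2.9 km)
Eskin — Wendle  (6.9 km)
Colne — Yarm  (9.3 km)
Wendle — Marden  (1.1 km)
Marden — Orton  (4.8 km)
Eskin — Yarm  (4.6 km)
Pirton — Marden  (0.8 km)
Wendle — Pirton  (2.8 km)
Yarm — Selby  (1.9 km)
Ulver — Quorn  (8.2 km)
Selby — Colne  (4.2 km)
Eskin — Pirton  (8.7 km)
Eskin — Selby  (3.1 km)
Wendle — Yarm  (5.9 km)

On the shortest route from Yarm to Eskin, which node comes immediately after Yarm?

Enumerating some paths:
Yarm - Pirton - Marden - Eskin: 1.5+0.8+2.9 = 5.2
Yarm - Selby - Eskin: 1.9+3.1 = 5
Yarm - Eskin: 4.6 = 4.6
Cheapest is Yarm - Eskin at 4.6 km.
So from Yarm the first move is to Eskin.

Eskin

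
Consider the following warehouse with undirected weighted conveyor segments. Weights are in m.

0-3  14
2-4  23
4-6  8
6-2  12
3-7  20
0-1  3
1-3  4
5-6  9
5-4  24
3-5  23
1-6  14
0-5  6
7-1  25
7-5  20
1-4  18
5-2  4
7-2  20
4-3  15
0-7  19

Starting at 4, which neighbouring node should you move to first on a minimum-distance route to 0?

1

Enumerating some paths:
4 - 1 - 0: 18+3 = 21
4 - 3 - 1 - 0: 15+4+3 = 22
Cheapest is 4 - 1 - 0 at 21 m.
So from 4 the first move is to 1.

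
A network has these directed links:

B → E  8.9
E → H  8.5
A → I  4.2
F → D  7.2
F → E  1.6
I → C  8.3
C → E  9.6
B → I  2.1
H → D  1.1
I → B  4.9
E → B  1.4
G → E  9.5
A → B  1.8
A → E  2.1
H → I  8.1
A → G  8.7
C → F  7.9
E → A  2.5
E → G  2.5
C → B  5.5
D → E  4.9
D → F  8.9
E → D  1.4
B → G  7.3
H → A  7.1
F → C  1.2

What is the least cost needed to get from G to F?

Compare a few routes:
G - E - H - D - F: 9.5+8.5+1.1+8.9 = 28
G - E - B - I - C - F: 9.5+1.4+2.1+8.3+7.9 = 29.2
G - E - A - B - I - C - F: 9.5+2.5+1.8+2.1+8.3+7.9 = 32.1
G - E - D - F: 9.5+1.4+8.9 = 19.8
The minimum is 19.8 via G - E - D - F.

19.8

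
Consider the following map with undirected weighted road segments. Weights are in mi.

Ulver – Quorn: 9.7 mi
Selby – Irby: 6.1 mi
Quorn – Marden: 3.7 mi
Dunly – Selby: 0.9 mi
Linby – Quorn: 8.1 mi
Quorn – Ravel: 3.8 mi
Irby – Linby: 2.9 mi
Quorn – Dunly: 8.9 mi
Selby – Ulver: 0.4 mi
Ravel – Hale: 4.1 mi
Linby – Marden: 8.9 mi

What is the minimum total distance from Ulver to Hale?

Enumerating some paths:
Ulver → Quorn → Ravel → Hale: 9.7+3.8+4.1 = 17.6
Ulver → Selby → Dunly → Quorn → Ravel → Hale: 0.4+0.9+8.9+3.8+4.1 = 18.1
Ulver → Selby → Irby → Linby → Quorn → Ravel → Hale: 0.4+6.1+2.9+8.1+3.8+4.1 = 25.4
Ulver → Selby → Irby → Linby → Marden → Quorn → Ravel → Hale: 0.4+6.1+2.9+8.9+3.7+3.8+4.1 = 29.9
The minimum is 17.6 mi via Ulver → Quorn → Ravel → Hale.

17.6 mi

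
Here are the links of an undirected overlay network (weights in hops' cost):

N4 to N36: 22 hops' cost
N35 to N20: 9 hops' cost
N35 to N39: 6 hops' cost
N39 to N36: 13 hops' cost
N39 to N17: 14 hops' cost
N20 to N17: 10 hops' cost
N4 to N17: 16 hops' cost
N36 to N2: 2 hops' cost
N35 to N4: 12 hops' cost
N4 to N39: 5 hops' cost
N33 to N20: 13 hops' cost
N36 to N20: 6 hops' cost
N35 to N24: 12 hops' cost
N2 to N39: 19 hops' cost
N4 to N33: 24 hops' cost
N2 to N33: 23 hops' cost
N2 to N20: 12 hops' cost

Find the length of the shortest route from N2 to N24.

29 hops' cost

Candidate routes:
N2 → N36 → N39 → N35 → N24: 2+13+6+12 = 33
N2 → N36 → N20 → N35 → N24: 2+6+9+12 = 29
The minimum is 29 hops' cost via N2 → N36 → N20 → N35 → N24.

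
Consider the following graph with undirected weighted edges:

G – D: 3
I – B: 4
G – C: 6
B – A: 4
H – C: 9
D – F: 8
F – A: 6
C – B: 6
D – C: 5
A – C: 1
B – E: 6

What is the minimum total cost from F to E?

16

Compare a few routes:
F → A → C → B → E: 6+1+6+6 = 19
F → A → B → E: 6+4+6 = 16
F → D → C → A → B → E: 8+5+1+4+6 = 24
Cheapest is F → A → B → E at 16.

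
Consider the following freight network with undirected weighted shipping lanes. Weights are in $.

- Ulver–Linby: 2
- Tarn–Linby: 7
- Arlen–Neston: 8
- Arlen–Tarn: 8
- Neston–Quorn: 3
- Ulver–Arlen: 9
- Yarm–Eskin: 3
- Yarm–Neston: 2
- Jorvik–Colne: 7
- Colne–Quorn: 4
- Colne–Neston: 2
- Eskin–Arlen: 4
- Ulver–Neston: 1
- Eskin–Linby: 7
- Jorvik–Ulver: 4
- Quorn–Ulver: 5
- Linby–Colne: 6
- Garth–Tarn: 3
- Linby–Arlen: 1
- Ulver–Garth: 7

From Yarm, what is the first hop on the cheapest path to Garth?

Neston

Candidate routes:
Yarm - Neston - Ulver - Linby - Tarn - Garth: 2+1+2+7+3 = 15
Yarm - Neston - Ulver - Garth: 2+1+7 = 10
The minimum is $10 via Yarm - Neston - Ulver - Garth.
So from Yarm the first move is to Neston.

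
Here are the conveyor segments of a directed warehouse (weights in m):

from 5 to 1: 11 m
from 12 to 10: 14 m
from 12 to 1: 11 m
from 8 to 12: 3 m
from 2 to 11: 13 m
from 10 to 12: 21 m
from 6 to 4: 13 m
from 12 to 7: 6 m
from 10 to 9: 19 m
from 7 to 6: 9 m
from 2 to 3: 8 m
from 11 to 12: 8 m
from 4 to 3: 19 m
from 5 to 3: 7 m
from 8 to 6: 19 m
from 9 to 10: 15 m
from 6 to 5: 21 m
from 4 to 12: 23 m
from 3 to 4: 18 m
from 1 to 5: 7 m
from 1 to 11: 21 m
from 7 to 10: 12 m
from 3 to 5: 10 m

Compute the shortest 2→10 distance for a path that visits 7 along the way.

39 m

Shortest 2→7: 2 → 11 → 12 → 7 = 27
Shortest 7→10: 7 → 10 = 12
Total via 7: 27 + 12 = 39 m.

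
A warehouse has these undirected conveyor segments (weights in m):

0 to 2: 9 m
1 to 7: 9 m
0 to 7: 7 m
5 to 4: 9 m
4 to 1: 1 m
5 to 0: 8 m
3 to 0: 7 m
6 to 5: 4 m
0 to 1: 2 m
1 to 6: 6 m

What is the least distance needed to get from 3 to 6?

Running Dijkstra from 3:
3: 0
0: 7  (via 3)
1: 9  (via 0)
4: 10  (via 1)
7: 14  (via 0)
5: 15  (via 0)
6: 15  (via 1)
Shortest route: 3–0–1–6 = 15 m.

15 m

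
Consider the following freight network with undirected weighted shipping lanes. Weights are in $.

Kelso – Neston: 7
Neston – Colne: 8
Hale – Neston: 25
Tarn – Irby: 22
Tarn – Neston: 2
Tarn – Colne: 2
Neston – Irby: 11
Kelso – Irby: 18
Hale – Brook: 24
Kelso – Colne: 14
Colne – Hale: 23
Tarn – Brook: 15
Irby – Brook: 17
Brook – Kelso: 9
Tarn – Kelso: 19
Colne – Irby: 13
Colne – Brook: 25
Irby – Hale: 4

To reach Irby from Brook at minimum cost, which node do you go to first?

Compare a few routes:
Brook - Irby: 17 = 17
Brook - Hale - Irby: 24+4 = 28
Brook - Kelso - Neston - Irby: 9+7+11 = 27
Brook - Kelso - Irby: 9+18 = 27
Cheapest is Brook - Irby at $17.
So from Brook the first move is to Irby.

Irby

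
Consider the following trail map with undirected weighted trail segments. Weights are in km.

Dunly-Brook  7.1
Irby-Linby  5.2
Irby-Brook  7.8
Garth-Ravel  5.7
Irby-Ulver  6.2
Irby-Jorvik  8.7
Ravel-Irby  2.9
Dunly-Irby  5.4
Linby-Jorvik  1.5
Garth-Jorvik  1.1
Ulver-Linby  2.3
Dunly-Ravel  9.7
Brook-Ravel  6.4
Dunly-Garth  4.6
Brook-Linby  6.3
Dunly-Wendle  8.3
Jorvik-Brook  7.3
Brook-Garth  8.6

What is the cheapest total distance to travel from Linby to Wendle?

15.5 km

Shortest distances from Linby:
Linby: 0
Jorvik: 1.5  (via Linby)
Ulver: 2.3  (via Linby)
Garth: 2.6  (via Jorvik)
Irby: 5.2  (via Linby)
Brook: 6.3  (via Linby)
Dunly: 7.2  (via Garth)
Ravel: 8.1  (via Irby)
Wendle: 15.5  (via Dunly)
Shortest route: Linby–Jorvik–Garth–Dunly–Wendle = 15.5 km.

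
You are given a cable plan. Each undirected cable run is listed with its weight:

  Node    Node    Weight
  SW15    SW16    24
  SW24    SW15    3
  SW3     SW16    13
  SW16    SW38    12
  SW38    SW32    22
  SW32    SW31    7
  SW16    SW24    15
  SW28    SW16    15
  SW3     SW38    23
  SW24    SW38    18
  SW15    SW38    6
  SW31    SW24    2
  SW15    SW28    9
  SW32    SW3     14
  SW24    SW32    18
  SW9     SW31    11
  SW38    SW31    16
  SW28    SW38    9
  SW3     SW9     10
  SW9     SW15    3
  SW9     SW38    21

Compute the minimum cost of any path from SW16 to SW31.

17

Settle nodes by increasing distance from SW16:
SW16: 0
SW38: 12  (via SW16)
SW3: 13  (via SW16)
SW28: 15  (via SW16)
SW24: 15  (via SW16)
SW31: 17  (via SW24)
Shortest route: SW16–SW24–SW31 = 17.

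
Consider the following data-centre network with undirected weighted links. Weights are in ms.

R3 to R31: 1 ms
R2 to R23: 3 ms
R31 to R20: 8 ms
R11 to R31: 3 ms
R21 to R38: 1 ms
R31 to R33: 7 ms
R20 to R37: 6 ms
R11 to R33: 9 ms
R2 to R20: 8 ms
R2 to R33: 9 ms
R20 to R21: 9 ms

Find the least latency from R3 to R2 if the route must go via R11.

22 ms

Best R3 to R11: R3 → R31 → R11 costing 4
Shortest R11→R2: R11 → R33 → R2 = 18
Total via R11: 4 + 18 = 22 ms.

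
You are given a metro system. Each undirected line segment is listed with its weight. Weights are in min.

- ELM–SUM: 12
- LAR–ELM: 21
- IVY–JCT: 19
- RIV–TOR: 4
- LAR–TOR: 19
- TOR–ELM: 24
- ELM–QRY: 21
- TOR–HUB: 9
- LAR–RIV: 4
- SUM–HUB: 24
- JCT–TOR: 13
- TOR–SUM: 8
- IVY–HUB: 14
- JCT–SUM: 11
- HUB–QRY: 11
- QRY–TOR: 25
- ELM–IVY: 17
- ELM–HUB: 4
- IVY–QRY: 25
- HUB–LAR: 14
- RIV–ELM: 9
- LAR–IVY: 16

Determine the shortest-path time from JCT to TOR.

Settle nodes by increasing distance from JCT:
JCT: 0
SUM: 11  (via JCT)
TOR: 13  (via JCT)
Shortest route: JCT → TOR = 13 min.

13 min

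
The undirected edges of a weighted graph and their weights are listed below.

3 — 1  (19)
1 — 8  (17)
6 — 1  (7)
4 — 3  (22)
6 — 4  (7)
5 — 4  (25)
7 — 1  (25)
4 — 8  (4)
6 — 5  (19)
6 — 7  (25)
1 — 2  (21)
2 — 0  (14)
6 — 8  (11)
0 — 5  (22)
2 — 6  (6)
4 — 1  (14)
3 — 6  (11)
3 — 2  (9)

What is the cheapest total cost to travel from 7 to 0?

45

Shortest distances from 7:
7: 0
1: 25  (via 7)
6: 25  (via 7)
2: 31  (via 6)
4: 32  (via 6)
3: 36  (via 6)
8: 36  (via 6)
5: 44  (via 6)
0: 45  (via 2)
Shortest route: 7–6–2–0 = 45.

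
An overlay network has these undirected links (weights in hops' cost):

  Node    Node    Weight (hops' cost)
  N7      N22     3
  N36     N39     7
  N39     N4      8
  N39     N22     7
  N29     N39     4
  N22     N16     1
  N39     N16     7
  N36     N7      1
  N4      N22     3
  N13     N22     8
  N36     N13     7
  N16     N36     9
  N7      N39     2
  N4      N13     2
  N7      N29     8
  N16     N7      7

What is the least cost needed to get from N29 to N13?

14 hops' cost

Enumerating some paths:
N29–N39–N7–N36–N13: 4+2+1+7 = 14
N29–N7–N22–N4–N13: 8+3+3+2 = 16
Cheapest is N29–N39–N7–N36–N13 at 14 hops' cost.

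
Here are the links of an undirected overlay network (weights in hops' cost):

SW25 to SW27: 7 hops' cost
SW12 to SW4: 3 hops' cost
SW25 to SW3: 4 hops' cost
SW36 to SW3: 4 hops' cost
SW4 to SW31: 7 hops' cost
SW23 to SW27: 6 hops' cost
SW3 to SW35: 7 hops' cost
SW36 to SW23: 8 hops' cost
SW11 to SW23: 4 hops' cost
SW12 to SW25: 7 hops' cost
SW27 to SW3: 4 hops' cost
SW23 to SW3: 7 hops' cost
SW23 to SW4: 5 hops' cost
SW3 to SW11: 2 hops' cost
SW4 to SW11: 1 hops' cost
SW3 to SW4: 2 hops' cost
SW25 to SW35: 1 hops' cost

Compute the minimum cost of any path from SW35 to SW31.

Enumerating some paths:
SW35 - SW25 - SW3 - SW11 - SW4 - SW31: 1+4+2+1+7 = 15
SW35 - SW25 - SW3 - SW4 - SW31: 1+4+2+7 = 14
The minimum is 14 hops' cost via SW35 - SW25 - SW3 - SW4 - SW31.

14 hops' cost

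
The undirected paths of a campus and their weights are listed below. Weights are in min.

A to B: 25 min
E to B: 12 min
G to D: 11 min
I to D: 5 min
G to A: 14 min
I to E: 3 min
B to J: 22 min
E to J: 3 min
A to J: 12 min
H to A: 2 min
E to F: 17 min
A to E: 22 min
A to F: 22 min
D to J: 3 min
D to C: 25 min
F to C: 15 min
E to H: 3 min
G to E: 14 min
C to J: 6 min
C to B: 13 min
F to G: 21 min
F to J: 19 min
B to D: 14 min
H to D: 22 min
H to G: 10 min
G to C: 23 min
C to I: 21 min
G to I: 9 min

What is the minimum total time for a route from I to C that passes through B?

28 min

Best I to B: I → E → B costing 15
Shortest B→C: B → C = 13
Total via B: 15 + 13 = 28 min.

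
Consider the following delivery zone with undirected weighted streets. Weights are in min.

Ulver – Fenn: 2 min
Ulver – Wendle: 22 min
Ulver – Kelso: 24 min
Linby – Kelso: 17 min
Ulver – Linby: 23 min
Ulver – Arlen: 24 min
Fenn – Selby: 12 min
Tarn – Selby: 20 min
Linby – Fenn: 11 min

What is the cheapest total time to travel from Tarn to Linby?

Settle nodes by increasing distance from Tarn:
Tarn: 0
Selby: 20  (via Tarn)
Fenn: 32  (via Selby)
Ulver: 34  (via Fenn)
Linby: 43  (via Fenn)
Shortest route: Tarn → Selby → Fenn → Linby = 43 min.

43 min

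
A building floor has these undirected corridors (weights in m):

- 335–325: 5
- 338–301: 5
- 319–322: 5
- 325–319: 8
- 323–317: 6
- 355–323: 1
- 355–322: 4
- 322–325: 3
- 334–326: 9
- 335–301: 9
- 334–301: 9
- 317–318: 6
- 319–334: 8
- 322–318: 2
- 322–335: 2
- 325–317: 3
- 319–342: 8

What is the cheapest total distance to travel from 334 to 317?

19 m

Enumerating some paths:
334 → 319 → 325 → 317: 8+8+3 = 19
334 → 319 → 322 → 355 → 323 → 317: 8+5+4+1+6 = 24
334 → 319 → 322 → 335 → 325 → 317: 8+5+2+5+3 = 23
334 → 319 → 322 → 318 → 317: 8+5+2+6 = 21
The minimum is 19 m via 334 → 319 → 325 → 317.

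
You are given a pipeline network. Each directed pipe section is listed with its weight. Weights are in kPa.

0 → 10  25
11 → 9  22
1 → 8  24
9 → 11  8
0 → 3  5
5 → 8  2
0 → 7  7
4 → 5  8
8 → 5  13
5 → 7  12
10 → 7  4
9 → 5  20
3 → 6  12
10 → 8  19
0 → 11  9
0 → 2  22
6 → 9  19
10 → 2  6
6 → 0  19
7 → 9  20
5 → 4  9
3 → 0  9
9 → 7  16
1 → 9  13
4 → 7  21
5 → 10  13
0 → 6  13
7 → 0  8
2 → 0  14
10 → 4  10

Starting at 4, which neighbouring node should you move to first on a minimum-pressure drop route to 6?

5

Candidate routes:
4 → 5 → 7 → 0 → 3 → 6: 8+12+8+5+12 = 45
4 → 5 → 7 → 0 → 6: 8+12+8+13 = 41
4 → 7 → 0 → 6: 21+8+13 = 42
Cheapest is 4 → 5 → 7 → 0 → 6 at 41 kPa.
So from 4 the first move is to 5.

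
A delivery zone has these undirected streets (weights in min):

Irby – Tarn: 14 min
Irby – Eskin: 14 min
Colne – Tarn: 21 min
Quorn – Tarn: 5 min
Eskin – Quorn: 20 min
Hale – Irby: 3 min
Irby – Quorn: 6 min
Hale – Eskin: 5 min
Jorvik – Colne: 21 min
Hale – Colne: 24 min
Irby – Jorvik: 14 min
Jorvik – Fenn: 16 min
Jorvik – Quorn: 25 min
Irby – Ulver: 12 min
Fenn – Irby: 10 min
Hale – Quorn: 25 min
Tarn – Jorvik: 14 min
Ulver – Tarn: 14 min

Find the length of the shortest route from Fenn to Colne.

Enumerating some paths:
Fenn - Irby - Hale - Colne: 10+3+24 = 37
Fenn - Irby - Quorn - Tarn - Colne: 10+6+5+21 = 42
Fenn - Irby - Jorvik - Colne: 10+14+21 = 45
Cheapest is Fenn - Irby - Hale - Colne at 37 min.

37 min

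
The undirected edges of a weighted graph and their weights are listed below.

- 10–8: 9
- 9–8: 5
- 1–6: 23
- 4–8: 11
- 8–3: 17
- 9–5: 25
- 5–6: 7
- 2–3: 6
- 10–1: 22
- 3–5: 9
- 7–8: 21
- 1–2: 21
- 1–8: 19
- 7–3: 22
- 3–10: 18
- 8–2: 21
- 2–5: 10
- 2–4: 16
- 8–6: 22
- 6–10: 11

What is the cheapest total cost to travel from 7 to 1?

40

Running Dijkstra from 7:
7: 0
8: 21  (via 7)
3: 22  (via 7)
9: 26  (via 8)
2: 28  (via 3)
10: 30  (via 8)
5: 31  (via 3)
4: 32  (via 8)
6: 38  (via 5)
1: 40  (via 8)
Shortest route: 7–8–1 = 40.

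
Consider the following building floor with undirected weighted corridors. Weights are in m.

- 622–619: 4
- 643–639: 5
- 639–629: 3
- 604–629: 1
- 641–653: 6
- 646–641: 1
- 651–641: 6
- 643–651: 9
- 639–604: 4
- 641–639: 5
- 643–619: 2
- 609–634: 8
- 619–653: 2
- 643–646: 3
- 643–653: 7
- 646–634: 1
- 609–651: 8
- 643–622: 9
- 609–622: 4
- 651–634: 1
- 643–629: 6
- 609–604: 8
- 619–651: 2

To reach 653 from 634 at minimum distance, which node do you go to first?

Compare a few routes:
634–646–643–619–653: 1+3+2+2 = 8
634–646–641–653: 1+1+6 = 8
634–646–643–653: 1+3+7 = 11
634–651–619–653: 1+2+2 = 5
Cheapest is 634–651–619–653 at 5 m.
So from 634 the first move is to 651.

651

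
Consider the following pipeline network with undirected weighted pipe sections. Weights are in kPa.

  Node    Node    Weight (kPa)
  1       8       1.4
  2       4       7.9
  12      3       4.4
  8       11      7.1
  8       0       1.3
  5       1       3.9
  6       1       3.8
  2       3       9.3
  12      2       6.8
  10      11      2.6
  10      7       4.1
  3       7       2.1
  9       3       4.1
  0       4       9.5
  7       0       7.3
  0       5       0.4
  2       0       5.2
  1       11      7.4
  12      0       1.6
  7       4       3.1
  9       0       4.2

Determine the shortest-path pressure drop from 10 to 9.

Compare a few routes:
10–7–3–9: 4.1+2.1+4.1 = 10.3
10–11–8–0–9: 2.6+7.1+1.3+4.2 = 15.2
Cheapest is 10–7–3–9 at 10.3 kPa.

10.3 kPa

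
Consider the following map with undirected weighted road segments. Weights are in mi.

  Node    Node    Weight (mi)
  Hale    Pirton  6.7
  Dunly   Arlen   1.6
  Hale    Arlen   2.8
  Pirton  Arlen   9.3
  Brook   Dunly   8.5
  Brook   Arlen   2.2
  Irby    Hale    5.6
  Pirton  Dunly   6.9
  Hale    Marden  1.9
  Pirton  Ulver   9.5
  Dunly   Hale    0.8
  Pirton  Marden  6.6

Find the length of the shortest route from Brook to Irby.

Enumerating some paths:
Brook → Dunly → Hale → Irby: 8.5+0.8+5.6 = 14.9
Brook → Arlen → Hale → Irby: 2.2+2.8+5.6 = 10.6
Brook → Arlen → Dunly → Hale → Irby: 2.2+1.6+0.8+5.6 = 10.2
Cheapest is Brook → Arlen → Dunly → Hale → Irby at 10.2 mi.

10.2 mi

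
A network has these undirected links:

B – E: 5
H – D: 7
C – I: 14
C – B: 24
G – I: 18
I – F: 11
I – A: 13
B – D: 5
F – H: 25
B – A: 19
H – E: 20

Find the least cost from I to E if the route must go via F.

Best I to F: I → F costing 11
Shortest F→E: F → H → D → B → E = 42
Total via F: 11 + 42 = 53.

53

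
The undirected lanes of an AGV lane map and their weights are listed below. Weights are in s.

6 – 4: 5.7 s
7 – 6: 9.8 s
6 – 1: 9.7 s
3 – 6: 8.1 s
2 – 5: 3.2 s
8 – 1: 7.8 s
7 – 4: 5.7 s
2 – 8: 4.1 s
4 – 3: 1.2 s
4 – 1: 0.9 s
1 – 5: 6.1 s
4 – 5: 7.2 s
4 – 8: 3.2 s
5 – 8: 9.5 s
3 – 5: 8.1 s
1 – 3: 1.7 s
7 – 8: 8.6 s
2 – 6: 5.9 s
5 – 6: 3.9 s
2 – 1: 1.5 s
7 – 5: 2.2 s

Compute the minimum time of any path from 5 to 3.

6.4 s

Running Dijkstra from 5:
5: 0
7: 2.2  (via 5)
2: 3.2  (via 5)
6: 3.9  (via 5)
1: 4.7  (via 2)
4: 5.6  (via 1)
3: 6.4  (via 1)
Shortest route: 5–2–1–3 = 6.4 s.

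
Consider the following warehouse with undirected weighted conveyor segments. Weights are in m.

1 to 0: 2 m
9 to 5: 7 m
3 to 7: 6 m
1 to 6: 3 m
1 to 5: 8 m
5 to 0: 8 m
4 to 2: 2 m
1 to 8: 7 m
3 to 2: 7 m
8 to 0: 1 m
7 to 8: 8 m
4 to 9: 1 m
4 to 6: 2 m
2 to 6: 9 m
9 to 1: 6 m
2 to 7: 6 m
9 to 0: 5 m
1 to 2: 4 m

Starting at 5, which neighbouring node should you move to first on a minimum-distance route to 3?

Candidate routes:
5 - 9 - 4 - 2 - 3: 7+1+2+7 = 17
5 - 1 - 2 - 3: 8+4+7 = 19
Cheapest is 5 - 9 - 4 - 2 - 3 at 17 m.
So from 5 the first move is to 9.

9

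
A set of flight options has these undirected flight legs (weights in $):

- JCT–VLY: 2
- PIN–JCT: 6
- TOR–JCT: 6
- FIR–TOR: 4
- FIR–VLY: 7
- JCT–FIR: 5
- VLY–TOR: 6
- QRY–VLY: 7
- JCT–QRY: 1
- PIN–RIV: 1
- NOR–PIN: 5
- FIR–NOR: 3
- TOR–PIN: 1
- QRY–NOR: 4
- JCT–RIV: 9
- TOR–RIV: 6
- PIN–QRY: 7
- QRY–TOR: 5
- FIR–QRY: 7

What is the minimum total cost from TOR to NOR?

Candidate routes:
TOR - FIR - NOR: 4+3 = 7
TOR - PIN - NOR: 1+5 = 6
The minimum is $6 via TOR - PIN - NOR.

$6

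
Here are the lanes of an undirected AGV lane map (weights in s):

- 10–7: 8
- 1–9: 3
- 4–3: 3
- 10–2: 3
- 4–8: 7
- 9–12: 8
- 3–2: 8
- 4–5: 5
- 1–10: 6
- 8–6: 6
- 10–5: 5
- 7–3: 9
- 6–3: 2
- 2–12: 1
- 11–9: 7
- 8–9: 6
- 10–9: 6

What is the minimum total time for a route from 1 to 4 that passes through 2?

20 s

Shortest 1→2: 1 → 10 → 2 = 9
Shortest 2→4: 2 → 3 → 4 = 11
Total via 2: 9 + 11 = 20 s.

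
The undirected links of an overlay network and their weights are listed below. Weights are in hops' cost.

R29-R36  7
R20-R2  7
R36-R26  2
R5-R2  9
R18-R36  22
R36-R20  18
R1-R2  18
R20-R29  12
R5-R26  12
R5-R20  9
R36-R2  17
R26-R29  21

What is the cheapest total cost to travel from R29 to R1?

Settle nodes by increasing distance from R29:
R29: 0
R36: 7  (via R29)
R26: 9  (via R36)
R20: 12  (via R29)
R2: 19  (via R20)
R5: 21  (via R26)
R18: 29  (via R36)
R1: 37  (via R2)
Shortest route: R29–R20–R2–R1 = 37 hops' cost.

37 hops' cost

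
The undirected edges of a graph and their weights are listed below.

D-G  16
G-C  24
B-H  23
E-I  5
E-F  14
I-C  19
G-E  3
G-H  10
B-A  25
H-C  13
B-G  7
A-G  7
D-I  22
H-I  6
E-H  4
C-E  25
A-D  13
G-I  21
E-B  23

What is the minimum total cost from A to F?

24

Shortest distances from A:
A: 0
G: 7  (via A)
E: 10  (via G)
D: 13  (via A)
B: 14  (via G)
H: 14  (via E)
I: 15  (via E)
F: 24  (via E)
Shortest route: A → G → E → F = 24.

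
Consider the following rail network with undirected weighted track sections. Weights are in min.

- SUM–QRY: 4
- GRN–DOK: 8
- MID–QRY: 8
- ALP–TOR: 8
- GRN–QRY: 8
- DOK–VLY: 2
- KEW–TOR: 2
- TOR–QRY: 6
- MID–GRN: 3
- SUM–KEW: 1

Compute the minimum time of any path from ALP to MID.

Candidate routes:
ALP - TOR - QRY - GRN - MID: 8+6+8+3 = 25
ALP - TOR - QRY - MID: 8+6+8 = 22
ALP - TOR - KEW - SUM - QRY - MID: 8+2+1+4+8 = 23
The minimum is 22 min via ALP - TOR - QRY - MID.

22 min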